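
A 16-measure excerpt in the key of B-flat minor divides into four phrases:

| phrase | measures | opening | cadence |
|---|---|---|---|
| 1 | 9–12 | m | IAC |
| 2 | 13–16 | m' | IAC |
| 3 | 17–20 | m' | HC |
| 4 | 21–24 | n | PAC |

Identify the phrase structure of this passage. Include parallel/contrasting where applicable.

parallel double period

Four phrases in two halves: the first half (measures 9-16) ends with an imperfect authentic cadence, the second (measures 17–24) with a perfect authentic cadence — a large antecedent–consequent pair, i.e. a double period.
Phrase 3 begins with the same material as phrase 1, making it parallel.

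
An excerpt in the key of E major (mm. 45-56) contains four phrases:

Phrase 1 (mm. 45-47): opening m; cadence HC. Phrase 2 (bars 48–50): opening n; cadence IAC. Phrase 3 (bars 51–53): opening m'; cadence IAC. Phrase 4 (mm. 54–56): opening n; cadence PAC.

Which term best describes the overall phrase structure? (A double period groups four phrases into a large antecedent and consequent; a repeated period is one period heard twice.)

parallel double period

Four phrases in two halves: the first half (bars 45–50) ends with an imperfect authentic cadence, the second (measures 51–56) with a perfect authentic cadence — a large antecedent–consequent pair, i.e. a double period.
Phrase 3 begins with the same material as phrase 1, making it parallel.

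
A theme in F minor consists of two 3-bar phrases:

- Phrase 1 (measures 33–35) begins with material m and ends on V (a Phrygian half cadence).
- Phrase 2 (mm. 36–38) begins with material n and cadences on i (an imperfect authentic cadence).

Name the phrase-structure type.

contrasting period

Phrase 1 ends with a Phrygian half cadence (weaker) and phrase 2 with an imperfect authentic cadence (stronger): antecedent + consequent = a period.
The two phrases open with different material (m / n), so the period is contrasting.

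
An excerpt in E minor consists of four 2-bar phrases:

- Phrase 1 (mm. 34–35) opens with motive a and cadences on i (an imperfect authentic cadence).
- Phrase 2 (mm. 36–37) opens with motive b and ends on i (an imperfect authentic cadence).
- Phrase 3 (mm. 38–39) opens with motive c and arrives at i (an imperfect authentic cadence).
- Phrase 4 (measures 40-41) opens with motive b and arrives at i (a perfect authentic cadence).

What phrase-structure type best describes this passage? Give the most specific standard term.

Four phrases in two halves: the first half (mm. 34–37) ends with an imperfect authentic cadence, the second (mm. 38-41) with a perfect authentic cadence — a large antecedent–consequent pair, i.e. a double period.
Phrase 3 begins with different material from phrase 1, making it contrasting.

contrasting double period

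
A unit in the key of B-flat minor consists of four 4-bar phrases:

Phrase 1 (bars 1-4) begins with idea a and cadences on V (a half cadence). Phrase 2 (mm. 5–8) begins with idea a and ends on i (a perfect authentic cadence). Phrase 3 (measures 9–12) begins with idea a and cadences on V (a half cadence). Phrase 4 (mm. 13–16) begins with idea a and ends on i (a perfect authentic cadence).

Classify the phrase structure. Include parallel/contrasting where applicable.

The cadence pattern HC–PAC–HC–PAC is weak–strong twice, and phrases 3–4 restate phrases 1–2: a period heard twice, not a double period (which would end weakly at phrase 2).

repeated period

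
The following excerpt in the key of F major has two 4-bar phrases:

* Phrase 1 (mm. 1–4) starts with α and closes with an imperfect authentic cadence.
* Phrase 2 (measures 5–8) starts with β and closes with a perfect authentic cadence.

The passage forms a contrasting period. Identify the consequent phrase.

phrase 2

The phrase ending with the weaker cadence (imperfect authentic cadence) is the antecedent; the one ending more conclusively (perfect authentic cadence) is the consequent. The consequent is phrase 2.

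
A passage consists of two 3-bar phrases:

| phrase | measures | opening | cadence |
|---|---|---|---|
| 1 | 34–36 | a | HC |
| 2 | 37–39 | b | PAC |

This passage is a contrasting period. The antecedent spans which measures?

The antecedent is the phrase ending with the weaker cadence (half cadence, phrase 1) and the consequent the one ending more conclusively (perfect authentic cadence, phrase 2); the antecedent is measures 34–36.

measures 34–36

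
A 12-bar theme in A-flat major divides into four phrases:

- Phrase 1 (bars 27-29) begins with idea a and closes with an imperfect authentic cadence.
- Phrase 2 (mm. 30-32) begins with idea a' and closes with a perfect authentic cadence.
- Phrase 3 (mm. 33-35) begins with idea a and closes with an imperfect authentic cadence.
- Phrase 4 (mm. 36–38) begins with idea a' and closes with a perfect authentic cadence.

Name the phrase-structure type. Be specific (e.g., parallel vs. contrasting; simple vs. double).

repeated period

The cadence pattern IAC–PAC–IAC–PAC is weak–strong twice, and phrases 3–4 restate phrases 1–2: a period heard twice, not a double period (which would end weakly at phrase 2).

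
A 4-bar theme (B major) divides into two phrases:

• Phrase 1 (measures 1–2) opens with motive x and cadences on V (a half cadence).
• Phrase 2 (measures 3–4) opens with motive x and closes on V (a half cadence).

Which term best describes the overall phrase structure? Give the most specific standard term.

Both phrases have the same opening (x) and the same cadence (half cadence): the second is a restatement, not a consequent, so this is a repeated phrase rather than a period.

repeated phrase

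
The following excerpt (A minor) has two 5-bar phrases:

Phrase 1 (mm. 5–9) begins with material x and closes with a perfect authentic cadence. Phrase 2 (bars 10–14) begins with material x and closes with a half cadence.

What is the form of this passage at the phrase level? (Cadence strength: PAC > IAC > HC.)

The second phrase closes with a half cadence, which is not stronger than the first phrase's perfect authentic cadence; without a weak→strong cadential pair there is no antecedent–consequent relationship, so this is a phrase group rather than a period.

phrase group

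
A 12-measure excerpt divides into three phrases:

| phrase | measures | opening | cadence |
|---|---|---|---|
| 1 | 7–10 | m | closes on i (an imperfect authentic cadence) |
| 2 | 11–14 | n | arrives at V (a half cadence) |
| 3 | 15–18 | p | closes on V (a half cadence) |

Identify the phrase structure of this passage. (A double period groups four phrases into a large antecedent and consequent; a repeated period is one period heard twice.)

phrase group

The final phrase closes with a half cadence, which is not stronger than the preceding half cadence; the 3 phrases lack an overall antecedent–consequent design and so form a phrase group.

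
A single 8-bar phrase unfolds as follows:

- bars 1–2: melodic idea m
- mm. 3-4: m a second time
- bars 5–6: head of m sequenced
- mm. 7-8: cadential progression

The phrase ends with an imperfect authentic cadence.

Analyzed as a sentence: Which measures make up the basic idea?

measures 1–2

The presentation of a sentence is the basic idea (bars 1-2) plus its repetition (bars 3–4); the basic idea is therefore mm. 1–2.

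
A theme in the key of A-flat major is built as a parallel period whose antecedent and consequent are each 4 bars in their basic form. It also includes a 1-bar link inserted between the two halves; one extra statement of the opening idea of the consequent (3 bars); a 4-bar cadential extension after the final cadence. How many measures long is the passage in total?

16 measures

Basic parallel period: 4 + 4 = 8 bars.
8 (basic form) + 1 (link) + 3 (extra statement) + 4 (cadential extension) = 16.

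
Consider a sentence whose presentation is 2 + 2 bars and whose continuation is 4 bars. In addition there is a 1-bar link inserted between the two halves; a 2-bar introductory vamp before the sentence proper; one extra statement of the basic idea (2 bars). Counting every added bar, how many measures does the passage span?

13 measures

Basic sentence: 2 + 2 + 4 = 8 bars.
8 (basic form) + 1 (link) + 2 (introduction) + 2 (extra statement) = 13.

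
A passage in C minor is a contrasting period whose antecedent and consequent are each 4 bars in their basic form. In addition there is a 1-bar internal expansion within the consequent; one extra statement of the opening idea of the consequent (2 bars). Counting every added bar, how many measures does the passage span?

Basic contrasting period: 4 + 4 = 8 bars.
8 (basic form) + 1 (internal expansion) + 2 (extra statement) = 11.

11 measures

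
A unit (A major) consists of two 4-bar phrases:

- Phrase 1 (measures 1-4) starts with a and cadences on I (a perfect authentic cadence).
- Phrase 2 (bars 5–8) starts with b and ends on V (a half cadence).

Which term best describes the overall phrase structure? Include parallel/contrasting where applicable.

phrase group

The second phrase closes with a half cadence, which is not stronger than the first phrase's perfect authentic cadence; without a weak→strong cadential pair there is no antecedent–consequent relationship, so this is a phrase group rather than a period.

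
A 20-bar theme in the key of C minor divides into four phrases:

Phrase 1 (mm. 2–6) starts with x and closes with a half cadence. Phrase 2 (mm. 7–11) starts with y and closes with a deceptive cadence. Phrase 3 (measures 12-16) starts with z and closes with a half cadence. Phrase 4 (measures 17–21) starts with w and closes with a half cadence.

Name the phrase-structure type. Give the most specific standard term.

phrase group

Phrase 4 ends with a half cadence, no stronger than phrase 2's deceptive cadence, so the four phrases do not form a double period; nor do phrases 3–4 duplicate 1–2, so it is not a repeated period. With no phrase reaching a conclusive cadence, the passage is a phrase group.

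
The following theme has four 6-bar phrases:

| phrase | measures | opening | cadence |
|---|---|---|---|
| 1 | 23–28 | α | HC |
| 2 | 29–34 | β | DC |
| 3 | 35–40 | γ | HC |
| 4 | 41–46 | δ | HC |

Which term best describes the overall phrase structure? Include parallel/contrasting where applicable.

phrase group

Phrase 4 ends with a half cadence, no stronger than phrase 2's deceptive cadence, so the four phrases do not form a double period; nor do phrases 3–4 duplicate 1–2, so it is not a repeated period. With no phrase reaching a conclusive cadence, the passage is a phrase group.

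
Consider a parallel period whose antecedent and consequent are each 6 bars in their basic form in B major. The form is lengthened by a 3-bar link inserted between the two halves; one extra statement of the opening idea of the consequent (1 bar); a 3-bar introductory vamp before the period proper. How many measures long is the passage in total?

Basic parallel period: 6 + 6 = 12 bars.
12 (basic form) + 3 (link) + 1 (extra statement) + 3 (introduction) = 19.

19 measures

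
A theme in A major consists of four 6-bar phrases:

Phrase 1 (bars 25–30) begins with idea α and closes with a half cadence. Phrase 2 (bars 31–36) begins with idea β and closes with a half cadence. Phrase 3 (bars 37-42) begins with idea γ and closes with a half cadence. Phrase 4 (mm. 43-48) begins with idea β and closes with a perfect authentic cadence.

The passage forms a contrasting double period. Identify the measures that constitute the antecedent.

measures 25–36

In a double period the four phrases pair into a large antecedent (phrases 1–2, ending half cadence) and a large consequent (phrases 3–4, ending perfect authentic cadence). The antecedent spans bars 25-36.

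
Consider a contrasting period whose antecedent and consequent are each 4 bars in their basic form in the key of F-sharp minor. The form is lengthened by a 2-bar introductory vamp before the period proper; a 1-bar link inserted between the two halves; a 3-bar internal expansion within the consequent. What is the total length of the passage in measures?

Basic contrasting period: 4 + 4 = 8 bars.
8 (basic form) + 2 (introduction) + 1 (link) + 3 (internal expansion) = 14.

14 measures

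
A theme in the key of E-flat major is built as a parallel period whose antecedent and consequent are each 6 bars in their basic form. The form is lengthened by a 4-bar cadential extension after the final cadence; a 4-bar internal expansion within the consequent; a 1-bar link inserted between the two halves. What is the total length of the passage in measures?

Basic parallel period: 6 + 6 = 12 bars.
12 (basic form) + 4 (cadential extension) + 4 (internal expansion) + 1 (link) = 21.

21 measures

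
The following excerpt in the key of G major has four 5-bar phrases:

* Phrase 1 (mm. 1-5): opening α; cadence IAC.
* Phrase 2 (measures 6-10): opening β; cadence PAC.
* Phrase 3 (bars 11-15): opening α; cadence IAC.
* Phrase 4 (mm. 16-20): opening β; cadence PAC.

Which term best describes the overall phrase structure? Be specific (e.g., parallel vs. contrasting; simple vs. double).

The cadence pattern IAC–PAC–IAC–PAC is weak–strong twice, and phrases 3–4 restate phrases 1–2: a period heard twice, not a double period (which would end weakly at phrase 2).

repeated period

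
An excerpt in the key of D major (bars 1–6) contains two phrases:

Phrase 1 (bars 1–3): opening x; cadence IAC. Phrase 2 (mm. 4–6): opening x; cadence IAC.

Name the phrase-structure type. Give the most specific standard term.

repeated phrase

Both phrases have the same opening (x) and the same cadence (imperfect authentic cadence): the second is a restatement, not a consequent, so this is a repeated phrase rather than a period.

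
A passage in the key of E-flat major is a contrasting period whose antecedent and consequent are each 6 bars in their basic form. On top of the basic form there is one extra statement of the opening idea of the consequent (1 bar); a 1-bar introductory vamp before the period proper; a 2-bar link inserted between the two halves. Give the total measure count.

16 measures

Basic contrasting period: 6 + 6 = 12 bars.
12 (basic form) + 1 (extra statement) + 1 (introduction) + 2 (link) = 16.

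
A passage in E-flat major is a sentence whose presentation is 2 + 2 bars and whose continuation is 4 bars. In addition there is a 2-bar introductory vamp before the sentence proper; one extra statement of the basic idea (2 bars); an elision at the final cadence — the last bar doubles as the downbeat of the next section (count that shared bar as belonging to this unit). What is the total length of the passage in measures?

Basic sentence: 2 + 2 + 4 = 8 bars.
8 (basic form) + 2 (introduction) + 2 (extra statement) = 12.
The elision shares a bar with the next section but does not change this unit's count.

12 measures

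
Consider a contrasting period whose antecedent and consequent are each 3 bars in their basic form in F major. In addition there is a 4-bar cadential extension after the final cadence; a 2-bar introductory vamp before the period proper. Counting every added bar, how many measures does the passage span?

Basic contrasting period: 3 + 3 = 6 bars.
6 (basic form) + 4 (cadential extension) + 2 (introduction) = 12.

12 measures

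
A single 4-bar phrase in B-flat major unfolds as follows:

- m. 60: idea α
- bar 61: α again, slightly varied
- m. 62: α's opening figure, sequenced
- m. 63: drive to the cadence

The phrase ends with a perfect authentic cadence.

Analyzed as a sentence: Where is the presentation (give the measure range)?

The presentation of a sentence is the basic idea (m. 60) plus its repetition (bar 61); the presentation is therefore mm. 60-61.

measures 60–61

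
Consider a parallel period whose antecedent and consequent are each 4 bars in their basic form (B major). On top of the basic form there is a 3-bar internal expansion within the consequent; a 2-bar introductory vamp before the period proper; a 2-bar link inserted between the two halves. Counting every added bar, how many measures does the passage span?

15 measures

Basic parallel period: 4 + 4 = 8 bars.
8 (basic form) + 3 (internal expansion) + 2 (introduction) + 2 (link) = 15.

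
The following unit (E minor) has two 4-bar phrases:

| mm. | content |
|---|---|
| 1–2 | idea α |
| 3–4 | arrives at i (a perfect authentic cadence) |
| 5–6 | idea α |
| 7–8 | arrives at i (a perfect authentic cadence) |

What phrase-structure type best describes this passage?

Both phrases have the same opening (α) and the same cadence (perfect authentic cadence): the second is a restatement, not a consequent, so this is a repeated phrase rather than a period.

repeated phrase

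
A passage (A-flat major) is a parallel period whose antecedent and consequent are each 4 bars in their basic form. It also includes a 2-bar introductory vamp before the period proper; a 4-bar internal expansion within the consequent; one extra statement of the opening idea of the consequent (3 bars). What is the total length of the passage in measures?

Basic parallel period: 4 + 4 = 8 bars.
8 (basic form) + 2 (introduction) + 4 (internal expansion) + 3 (extra statement) = 17.

17 measures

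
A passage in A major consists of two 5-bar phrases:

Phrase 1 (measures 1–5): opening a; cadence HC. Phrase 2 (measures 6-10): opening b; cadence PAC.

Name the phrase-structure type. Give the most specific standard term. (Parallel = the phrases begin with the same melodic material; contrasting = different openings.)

contrasting period

Phrase 1 ends with a half cadence (weaker) and phrase 2 with a perfect authentic cadence (stronger): antecedent + consequent = a period.
The two phrases open with different material (a / b), so the period is contrasting.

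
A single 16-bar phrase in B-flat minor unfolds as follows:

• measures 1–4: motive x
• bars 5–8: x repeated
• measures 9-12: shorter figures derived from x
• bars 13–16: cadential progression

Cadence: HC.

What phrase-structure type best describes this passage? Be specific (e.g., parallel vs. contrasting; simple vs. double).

Basic idea (bars 1–4) + its repetition (mm. 5–8) form the presentation; fragmentation and cadence (bars 9–16) form the continuation — the 16-bar whole is a sentence.

sentence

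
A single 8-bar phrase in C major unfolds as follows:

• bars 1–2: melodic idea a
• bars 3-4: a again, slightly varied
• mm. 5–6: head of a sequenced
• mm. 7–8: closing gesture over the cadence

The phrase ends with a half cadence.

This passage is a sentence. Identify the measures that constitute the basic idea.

measures 1–2

The presentation of a sentence is the basic idea (measures 1–2) plus its repetition (mm. 3–4); the basic idea is therefore mm. 1-2.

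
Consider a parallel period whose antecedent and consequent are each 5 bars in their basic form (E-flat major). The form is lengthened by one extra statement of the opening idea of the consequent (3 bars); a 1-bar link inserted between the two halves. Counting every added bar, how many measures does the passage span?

Basic parallel period: 5 + 5 = 10 bars.
10 (basic form) + 3 (extra statement) + 1 (link) = 14.

14 measures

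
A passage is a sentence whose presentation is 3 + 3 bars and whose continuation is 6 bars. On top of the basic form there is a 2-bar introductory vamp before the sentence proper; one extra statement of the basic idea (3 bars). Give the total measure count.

Basic sentence: 3 + 3 + 6 = 12 bars.
12 (basic form) + 2 (introduction) + 3 (extra statement) = 17.

17 measures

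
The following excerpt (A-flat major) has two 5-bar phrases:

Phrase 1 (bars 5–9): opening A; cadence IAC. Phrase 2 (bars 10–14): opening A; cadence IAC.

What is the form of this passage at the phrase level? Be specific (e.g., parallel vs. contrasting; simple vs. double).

Both phrases have the same opening (A) and the same cadence (imperfect authentic cadence): the second is a restatement, not a consequent, so this is a repeated phrase rather than a period.

repeated phrase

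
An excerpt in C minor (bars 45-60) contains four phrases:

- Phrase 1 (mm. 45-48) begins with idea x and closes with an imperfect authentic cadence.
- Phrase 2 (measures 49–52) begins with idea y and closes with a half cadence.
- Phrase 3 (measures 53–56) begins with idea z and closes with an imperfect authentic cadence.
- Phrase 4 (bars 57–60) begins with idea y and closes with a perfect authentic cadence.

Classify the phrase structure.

Four phrases in two halves: the first half (bars 45-52) ends with a half cadence, the second (mm. 53–60) with a perfect authentic cadence — a large antecedent–consequent pair, i.e. a double period.
Phrase 3 begins with different material from phrase 1, making it contrasting.

contrasting double period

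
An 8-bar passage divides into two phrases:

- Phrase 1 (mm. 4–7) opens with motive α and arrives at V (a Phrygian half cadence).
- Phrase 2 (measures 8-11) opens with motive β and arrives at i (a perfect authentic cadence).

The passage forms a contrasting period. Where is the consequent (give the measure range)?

measures 8–11

The antecedent is the phrase ending with the weaker cadence (Phrygian half cadence, phrase 1) and the consequent the one ending more conclusively (perfect authentic cadence, phrase 2); the consequent is bars 8-11.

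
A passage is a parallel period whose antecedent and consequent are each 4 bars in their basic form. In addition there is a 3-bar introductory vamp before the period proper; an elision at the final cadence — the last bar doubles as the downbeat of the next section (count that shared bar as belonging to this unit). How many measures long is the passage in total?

11 measures

Basic parallel period: 4 + 4 = 8 bars.
8 (basic form) + 3 (introduction) = 11.
The elision shares a bar with the next section but does not change this unit's count.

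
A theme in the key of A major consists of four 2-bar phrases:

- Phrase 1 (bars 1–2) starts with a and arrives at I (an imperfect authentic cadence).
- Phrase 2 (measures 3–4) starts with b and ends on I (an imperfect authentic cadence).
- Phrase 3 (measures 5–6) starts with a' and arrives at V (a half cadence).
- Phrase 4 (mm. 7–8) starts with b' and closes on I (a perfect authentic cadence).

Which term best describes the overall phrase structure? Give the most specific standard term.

parallel double period

Four phrases in two halves: the first half (mm. 1–4) ends with an imperfect authentic cadence, the second (mm. 5–8) with a perfect authentic cadence — a large antecedent–consequent pair, i.e. a double period.
Phrase 3 begins with the same material as phrase 1, making it parallel.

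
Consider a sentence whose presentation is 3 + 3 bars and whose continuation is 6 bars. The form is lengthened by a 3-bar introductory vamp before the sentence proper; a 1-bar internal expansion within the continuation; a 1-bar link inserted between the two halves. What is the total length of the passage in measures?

17 measures

Basic sentence: 3 + 3 + 6 = 12 bars.
12 (basic form) + 3 (introduction) + 1 (internal expansion) + 1 (link) = 17.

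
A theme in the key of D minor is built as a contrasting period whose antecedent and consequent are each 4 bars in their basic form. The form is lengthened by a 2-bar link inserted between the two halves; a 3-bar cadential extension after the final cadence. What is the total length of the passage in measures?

13 measures

Basic contrasting period: 4 + 4 = 8 bars.
8 (basic form) + 2 (link) + 3 (cadential extension) = 13.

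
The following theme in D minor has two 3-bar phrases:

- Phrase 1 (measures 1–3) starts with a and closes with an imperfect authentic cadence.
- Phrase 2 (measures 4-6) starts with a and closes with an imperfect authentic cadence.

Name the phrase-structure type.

repeated phrase

Both phrases have the same opening (a) and the same cadence (imperfect authentic cadence): the second is a restatement, not a consequent, so this is a repeated phrase rather than a period.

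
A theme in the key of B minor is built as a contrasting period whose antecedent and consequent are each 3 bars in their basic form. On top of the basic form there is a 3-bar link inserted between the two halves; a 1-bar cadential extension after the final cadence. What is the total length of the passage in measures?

Basic contrasting period: 3 + 3 = 6 bars.
6 (basic form) + 3 (link) + 1 (cadential extension) = 10.

10 measures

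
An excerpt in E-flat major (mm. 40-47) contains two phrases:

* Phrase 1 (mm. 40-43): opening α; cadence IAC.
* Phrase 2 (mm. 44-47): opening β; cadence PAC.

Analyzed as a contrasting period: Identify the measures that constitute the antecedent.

The antecedent is the phrase ending with the weaker cadence (imperfect authentic cadence, phrase 1) and the consequent the one ending more conclusively (perfect authentic cadence, phrase 2); the antecedent is mm. 40-43.

measures 40–43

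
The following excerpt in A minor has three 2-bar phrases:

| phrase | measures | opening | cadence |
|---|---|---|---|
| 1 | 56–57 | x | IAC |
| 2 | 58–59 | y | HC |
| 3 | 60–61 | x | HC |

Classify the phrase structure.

phrase group

The final phrase closes with a half cadence, which is not stronger than the preceding half cadence; the 3 phrases lack an overall antecedent–consequent design and so form a phrase group.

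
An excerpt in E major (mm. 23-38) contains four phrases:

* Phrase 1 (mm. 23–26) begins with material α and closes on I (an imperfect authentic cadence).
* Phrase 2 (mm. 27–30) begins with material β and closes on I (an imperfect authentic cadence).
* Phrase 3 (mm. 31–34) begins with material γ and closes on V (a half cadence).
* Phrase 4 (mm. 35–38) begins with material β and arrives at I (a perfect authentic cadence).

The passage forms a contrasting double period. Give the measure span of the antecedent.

measures 23–30

In a double period the first pair of phrases (ending imperfect authentic cadence) is the large antecedent and the second pair (ending perfect authentic cadence) is the large consequent; the antecedent is measures 23–30.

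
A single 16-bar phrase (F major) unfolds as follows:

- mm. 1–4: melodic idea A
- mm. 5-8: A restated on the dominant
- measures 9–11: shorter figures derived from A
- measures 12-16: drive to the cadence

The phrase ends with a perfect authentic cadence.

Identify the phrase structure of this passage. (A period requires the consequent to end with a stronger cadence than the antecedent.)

Basic idea (measures 1-4) + its repetition (bars 5-8) form the presentation; fragmentation and cadence (measures 9-16) form the continuation — the 16-bar whole is a sentence.

sentence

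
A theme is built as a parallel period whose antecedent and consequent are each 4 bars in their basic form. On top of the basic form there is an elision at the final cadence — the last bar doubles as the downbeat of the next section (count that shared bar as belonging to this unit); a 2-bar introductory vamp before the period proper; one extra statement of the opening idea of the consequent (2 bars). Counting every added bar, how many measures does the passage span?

12 measures

Basic parallel period: 4 + 4 = 8 bars.
8 (basic form) + 2 (introduction) + 2 (extra statement) = 12.
The elision shares a bar with the next section but does not change this unit's count.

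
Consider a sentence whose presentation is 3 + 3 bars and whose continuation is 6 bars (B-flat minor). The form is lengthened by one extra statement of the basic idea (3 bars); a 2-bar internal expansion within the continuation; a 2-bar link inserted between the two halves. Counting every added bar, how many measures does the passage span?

Basic sentence: 3 + 3 + 6 = 12 bars.
12 (basic form) + 3 (extra statement) + 2 (internal expansion) + 2 (link) = 19.

19 measures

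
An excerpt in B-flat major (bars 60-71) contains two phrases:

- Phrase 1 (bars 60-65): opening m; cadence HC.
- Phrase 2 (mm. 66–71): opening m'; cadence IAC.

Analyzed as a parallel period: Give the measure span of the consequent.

measures 66–71

The antecedent is the phrase ending with the weaker cadence (half cadence, phrase 1) and the consequent the one ending more conclusively (imperfect authentic cadence, phrase 2); the consequent is mm. 66-71.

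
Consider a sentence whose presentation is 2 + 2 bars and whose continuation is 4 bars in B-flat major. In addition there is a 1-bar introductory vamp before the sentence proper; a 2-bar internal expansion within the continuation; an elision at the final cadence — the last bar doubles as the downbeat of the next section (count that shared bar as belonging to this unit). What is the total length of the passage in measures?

11 measures

Basic sentence: 2 + 2 + 4 = 8 bars.
8 (basic form) + 1 (introduction) + 2 (internal expansion) = 11.
The elision shares a bar with the next section but does not change this unit's count.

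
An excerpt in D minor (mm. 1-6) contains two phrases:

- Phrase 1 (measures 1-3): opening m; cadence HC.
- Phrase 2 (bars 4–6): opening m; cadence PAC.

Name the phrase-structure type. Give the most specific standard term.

Phrase 1 ends with a half cadence (weaker) and phrase 2 with a perfect authentic cadence (stronger): antecedent + consequent = a period.
The two phrases open with the same material (m / m), so the period is parallel.

parallel period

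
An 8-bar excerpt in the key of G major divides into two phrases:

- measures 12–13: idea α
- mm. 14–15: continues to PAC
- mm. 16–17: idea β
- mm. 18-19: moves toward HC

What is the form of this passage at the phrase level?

The second phrase closes with a half cadence, which is not stronger than the first phrase's perfect authentic cadence; without a weak→strong cadential pair there is no antecedent–consequent relationship, so this is a phrase group rather than a period.

phrase group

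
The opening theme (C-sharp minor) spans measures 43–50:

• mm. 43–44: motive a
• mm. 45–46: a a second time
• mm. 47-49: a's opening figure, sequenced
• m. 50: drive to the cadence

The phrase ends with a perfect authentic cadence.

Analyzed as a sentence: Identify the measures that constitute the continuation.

measures 47–50

After the presentation (measures 43–46), the continuation covers the fragmentation through the cadence: measures 47–50.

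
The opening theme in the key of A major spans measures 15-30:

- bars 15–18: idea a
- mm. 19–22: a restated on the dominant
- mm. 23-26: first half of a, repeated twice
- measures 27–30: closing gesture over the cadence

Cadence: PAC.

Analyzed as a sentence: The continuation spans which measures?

measures 23–30

After the presentation (measures 15–22), the continuation covers the fragmentation through the cadence: mm. 23-30.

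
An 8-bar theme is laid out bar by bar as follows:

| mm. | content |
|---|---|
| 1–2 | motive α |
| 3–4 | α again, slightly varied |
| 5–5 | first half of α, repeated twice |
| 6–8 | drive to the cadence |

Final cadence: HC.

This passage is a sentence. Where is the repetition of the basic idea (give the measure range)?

The presentation of a sentence is the basic idea (mm. 1–2) plus its repetition (measures 3–4); the repetition of the basic idea is therefore mm. 3-4.

measures 3–4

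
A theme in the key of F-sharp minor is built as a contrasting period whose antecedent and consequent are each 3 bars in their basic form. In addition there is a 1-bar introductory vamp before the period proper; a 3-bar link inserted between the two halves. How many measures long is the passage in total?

10 measures

Basic contrasting period: 3 + 3 = 6 bars.
6 (basic form) + 1 (introduction) + 3 (link) = 10.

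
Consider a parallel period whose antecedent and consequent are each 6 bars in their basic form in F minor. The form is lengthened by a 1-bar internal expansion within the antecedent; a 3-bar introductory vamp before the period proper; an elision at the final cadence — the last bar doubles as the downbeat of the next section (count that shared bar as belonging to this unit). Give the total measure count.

Basic parallel period: 6 + 6 = 12 bars.
12 (basic form) + 1 (internal expansion) + 3 (introduction) = 16.
The elision shares a bar with the next section but does not change this unit's count.

16 measures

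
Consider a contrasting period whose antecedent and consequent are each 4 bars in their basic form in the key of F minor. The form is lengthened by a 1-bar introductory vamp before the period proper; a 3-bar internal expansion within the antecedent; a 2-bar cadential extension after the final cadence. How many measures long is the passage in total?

14 measures

Basic contrasting period: 4 + 4 = 8 bars.
8 (basic form) + 1 (introduction) + 3 (internal expansion) + 2 (cadential extension) = 14.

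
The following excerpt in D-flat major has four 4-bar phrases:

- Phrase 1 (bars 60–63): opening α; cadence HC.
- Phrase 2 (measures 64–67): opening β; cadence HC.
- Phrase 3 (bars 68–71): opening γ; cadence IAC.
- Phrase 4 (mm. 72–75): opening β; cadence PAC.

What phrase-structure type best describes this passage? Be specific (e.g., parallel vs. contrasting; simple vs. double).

Four phrases in two halves: the first half (measures 60–67) ends with a half cadence, the second (measures 68–75) with a perfect authentic cadence — a large antecedent–consequent pair, i.e. a double period.
Phrase 3 begins with different material from phrase 1, making it contrasting.

contrasting double period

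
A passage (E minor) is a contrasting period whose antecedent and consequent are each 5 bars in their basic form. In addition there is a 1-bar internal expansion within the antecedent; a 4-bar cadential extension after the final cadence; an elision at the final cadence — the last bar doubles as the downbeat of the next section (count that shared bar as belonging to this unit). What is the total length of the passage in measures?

Basic contrasting period: 5 + 5 = 10 bars.
10 (basic form) + 1 (internal expansion) + 4 (cadential extension) = 15.
The elision shares a bar with the next section but does not change this unit's count.

15 measures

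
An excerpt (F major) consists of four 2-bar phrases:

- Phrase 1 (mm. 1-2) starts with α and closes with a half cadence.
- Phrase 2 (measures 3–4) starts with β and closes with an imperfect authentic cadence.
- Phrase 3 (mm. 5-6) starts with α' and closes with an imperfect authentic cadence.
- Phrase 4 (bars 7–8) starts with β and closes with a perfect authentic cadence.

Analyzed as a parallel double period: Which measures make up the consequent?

In a double period the four phrases pair into a large antecedent (phrases 1–2, ending imperfect authentic cadence) and a large consequent (phrases 3–4, ending perfect authentic cadence). The consequent spans measures 5–8.

measures 5–8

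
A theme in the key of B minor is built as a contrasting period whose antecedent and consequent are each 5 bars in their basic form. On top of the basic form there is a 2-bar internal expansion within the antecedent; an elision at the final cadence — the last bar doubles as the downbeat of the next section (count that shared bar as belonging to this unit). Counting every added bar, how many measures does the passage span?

12 measures

Basic contrasting period: 5 + 5 = 10 bars.
10 (basic form) + 2 (internal expansion) = 12.
The elision shares a bar with the next section but does not change this unit's count.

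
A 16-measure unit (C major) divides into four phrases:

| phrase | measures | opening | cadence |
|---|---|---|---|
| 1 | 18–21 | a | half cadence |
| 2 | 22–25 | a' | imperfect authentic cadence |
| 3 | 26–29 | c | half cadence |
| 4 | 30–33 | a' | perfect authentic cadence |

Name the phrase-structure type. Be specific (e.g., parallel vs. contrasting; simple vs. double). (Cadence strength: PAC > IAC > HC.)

contrasting double period

Four phrases in two halves: the first half (measures 18-25) ends with an imperfect authentic cadence, the second (mm. 26–33) with a perfect authentic cadence — a large antecedent–consequent pair, i.e. a double period.
Phrase 3 begins with different material from phrase 1, making it contrasting.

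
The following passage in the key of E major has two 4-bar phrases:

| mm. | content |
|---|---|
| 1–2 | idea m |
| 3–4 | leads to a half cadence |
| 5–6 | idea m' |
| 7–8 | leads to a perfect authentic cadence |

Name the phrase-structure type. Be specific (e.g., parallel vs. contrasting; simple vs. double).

parallel period

Phrase 1 ends with a half cadence (weaker) and phrase 2 with a perfect authentic cadence (stronger): antecedent + consequent = a period.
The two phrases open with the same material (m / m'), so the period is parallel.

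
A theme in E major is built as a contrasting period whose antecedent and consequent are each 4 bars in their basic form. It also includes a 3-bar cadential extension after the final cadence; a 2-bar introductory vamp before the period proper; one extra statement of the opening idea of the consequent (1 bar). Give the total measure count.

14 measures

Basic contrasting period: 4 + 4 = 8 bars.
8 (basic form) + 3 (cadential extension) + 2 (introduction) + 1 (extra statement) = 14.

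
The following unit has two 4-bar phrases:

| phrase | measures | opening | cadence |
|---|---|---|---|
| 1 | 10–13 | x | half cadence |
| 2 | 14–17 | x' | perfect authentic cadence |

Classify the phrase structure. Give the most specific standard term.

Phrase 1 ends with a half cadence (weaker) and phrase 2 with a perfect authentic cadence (stronger): antecedent + consequent = a period.
The two phrases open with the same material (x / x'), so the period is parallel.

parallel period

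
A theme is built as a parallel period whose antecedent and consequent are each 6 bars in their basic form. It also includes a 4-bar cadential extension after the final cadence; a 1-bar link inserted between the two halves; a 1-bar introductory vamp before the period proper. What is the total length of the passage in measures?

Basic parallel period: 6 + 6 = 12 bars.
12 (basic form) + 4 (cadential extension) + 1 (link) + 1 (introduction) = 18.

18 measures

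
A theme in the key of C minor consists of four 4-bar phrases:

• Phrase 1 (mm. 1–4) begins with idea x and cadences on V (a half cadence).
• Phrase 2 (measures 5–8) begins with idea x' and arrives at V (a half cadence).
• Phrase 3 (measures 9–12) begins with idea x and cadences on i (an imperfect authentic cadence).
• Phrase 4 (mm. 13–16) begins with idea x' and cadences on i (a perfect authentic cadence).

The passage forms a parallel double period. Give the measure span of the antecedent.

measures 1–8

In a double period the first pair of phrases (ending half cadence) is the large antecedent and the second pair (ending perfect authentic cadence) is the large consequent; the antecedent is measures 1–8.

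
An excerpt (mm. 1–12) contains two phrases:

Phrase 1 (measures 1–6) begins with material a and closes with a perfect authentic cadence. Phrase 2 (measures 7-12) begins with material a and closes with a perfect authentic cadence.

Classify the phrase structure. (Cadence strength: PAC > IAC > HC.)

repeated phrase

Both phrases have the same opening (a) and the same cadence (perfect authentic cadence): the second is a restatement, not a consequent, so this is a repeated phrase rather than a period.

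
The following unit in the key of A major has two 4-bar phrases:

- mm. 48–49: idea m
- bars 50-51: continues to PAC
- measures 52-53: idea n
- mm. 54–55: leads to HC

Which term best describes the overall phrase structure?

phrase group

The second phrase closes with a half cadence, which is not stronger than the first phrase's perfect authentic cadence; without a weak→strong cadential pair there is no antecedent–consequent relationship, so this is a phrase group rather than a period.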